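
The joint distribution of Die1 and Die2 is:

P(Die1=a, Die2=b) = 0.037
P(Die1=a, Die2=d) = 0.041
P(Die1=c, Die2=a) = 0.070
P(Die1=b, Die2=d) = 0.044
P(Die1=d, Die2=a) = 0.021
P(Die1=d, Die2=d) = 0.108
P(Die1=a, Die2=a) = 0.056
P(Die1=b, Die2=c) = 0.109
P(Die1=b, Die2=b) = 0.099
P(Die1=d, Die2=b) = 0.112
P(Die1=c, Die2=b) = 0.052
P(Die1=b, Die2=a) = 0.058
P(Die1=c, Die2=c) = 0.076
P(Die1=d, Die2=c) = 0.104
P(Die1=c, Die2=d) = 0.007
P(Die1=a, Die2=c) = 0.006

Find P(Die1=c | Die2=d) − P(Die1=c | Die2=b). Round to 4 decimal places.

-0.1383

P(Die2=d) = 0.041 + 0.044 + 0.007 + 0.108 = 0.200; P(Die1=c | Die2=d) = 0.007/0.200 = 0.03500.
P(Die2=b) = 0.037 + 0.099 + 0.052 + 0.112 = 0.300; P(Die1=c | Die2=b) = 0.052/0.300 = 0.17333.
Difference = -0.1383.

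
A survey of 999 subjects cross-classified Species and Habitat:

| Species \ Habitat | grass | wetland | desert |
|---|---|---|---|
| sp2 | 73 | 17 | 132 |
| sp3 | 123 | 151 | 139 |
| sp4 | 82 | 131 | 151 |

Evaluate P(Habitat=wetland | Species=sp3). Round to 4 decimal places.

Total with Species=sp3: 123 + 151 + 139 = 413.
P(Habitat=wetland | Species=sp3) = 151/413 = 0.3656.

0.3656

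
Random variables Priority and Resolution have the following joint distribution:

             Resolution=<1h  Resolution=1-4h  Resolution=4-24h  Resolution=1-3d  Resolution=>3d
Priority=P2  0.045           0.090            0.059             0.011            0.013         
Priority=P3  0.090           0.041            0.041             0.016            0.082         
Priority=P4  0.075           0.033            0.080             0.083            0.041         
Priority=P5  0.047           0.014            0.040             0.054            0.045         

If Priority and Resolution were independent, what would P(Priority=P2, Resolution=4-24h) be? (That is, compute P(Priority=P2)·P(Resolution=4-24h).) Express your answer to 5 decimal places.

P(Priority=P2) = 0.045 + 0.090 + 0.059 + 0.011 + 0.013 = 0.218.
P(Resolution=4-24h) = 0.059 + 0.041 + 0.080 + 0.040 = 0.220.
Product: 0.218 × 0.220 = 0.04796.

0.04796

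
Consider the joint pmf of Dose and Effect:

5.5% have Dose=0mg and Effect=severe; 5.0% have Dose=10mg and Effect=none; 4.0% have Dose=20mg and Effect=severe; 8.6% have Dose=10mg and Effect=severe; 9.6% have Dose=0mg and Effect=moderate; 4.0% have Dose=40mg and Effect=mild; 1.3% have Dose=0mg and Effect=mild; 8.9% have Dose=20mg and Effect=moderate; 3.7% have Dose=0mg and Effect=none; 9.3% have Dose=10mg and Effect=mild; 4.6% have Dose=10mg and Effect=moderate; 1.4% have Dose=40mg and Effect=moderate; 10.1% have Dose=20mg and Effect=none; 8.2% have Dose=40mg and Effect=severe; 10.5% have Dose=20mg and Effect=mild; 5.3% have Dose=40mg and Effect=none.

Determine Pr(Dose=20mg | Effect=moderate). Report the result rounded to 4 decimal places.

P(Effect=moderate) = 0.096 + 0.046 + 0.089 + 0.014 = 0.245.
P(Dose=20mg | Effect=moderate) = 0.089/0.245 = 0.3633.

0.3633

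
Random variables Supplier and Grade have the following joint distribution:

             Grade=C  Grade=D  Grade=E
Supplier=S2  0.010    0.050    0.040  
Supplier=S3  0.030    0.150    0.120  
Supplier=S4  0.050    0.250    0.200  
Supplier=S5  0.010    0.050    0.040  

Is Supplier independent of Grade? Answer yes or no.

Every cell satisfies P(Supplier,Grade) = P(Supplier)·P(Grade). For instance P(Supplier=S3) = 0.300, P(Grade=E) = 0.400, and 0.300×0.400 = 0.120 matches the joint entry. So Supplier and Grade are independent.

yes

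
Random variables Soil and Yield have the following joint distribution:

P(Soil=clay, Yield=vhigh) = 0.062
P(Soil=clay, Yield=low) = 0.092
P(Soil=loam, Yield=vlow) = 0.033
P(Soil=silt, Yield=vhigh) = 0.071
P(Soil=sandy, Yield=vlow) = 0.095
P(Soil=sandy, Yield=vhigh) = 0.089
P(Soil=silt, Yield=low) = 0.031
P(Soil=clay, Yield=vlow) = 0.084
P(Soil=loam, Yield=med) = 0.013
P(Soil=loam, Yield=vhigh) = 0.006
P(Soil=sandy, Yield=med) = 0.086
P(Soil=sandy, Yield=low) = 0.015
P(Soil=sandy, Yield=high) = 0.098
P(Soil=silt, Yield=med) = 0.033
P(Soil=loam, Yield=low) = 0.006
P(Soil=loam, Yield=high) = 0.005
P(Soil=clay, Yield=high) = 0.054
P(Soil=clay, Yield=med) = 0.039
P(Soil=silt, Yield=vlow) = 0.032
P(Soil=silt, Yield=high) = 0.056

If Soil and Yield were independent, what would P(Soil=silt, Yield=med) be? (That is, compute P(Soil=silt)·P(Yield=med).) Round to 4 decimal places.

P(Soil=silt) = 0.032 + 0.031 + 0.033 + 0.056 + 0.071 = 0.223.
P(Yield=med) = 0.086 + 0.013 + 0.039 + 0.033 = 0.171.
Product: 0.223 × 0.171 = 0.0381.

0.0381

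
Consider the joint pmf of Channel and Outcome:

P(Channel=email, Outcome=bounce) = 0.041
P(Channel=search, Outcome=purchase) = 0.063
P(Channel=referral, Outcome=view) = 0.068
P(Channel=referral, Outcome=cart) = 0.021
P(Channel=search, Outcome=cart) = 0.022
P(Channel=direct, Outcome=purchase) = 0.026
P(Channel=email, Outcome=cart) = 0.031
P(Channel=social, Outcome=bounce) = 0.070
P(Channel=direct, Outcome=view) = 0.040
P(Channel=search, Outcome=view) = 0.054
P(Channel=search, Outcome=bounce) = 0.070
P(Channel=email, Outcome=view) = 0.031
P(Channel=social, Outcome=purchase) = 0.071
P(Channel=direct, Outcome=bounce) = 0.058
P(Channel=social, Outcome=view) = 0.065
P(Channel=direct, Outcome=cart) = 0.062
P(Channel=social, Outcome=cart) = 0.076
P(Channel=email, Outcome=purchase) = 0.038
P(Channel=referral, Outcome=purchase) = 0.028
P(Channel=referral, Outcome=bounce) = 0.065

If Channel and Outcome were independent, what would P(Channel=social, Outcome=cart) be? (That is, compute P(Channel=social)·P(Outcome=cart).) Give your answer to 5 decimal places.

P(Channel=social) = 0.070 + 0.065 + 0.076 + 0.071 = 0.282.
P(Outcome=cart) = 0.031 + 0.022 + 0.076 + 0.062 + 0.021 = 0.212.
Product: 0.282 × 0.212 = 0.05978.

0.05978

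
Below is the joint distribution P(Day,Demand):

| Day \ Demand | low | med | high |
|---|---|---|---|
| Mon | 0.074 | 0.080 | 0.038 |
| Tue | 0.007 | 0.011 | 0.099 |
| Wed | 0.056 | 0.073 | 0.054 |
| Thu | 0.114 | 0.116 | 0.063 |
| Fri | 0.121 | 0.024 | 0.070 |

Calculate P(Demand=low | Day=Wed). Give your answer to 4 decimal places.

P(Day=Wed) = 0.056 + 0.073 + 0.054 = 0.183.
P(Demand=low | Day=Wed) = 0.056/0.183 = 0.3060.

0.3060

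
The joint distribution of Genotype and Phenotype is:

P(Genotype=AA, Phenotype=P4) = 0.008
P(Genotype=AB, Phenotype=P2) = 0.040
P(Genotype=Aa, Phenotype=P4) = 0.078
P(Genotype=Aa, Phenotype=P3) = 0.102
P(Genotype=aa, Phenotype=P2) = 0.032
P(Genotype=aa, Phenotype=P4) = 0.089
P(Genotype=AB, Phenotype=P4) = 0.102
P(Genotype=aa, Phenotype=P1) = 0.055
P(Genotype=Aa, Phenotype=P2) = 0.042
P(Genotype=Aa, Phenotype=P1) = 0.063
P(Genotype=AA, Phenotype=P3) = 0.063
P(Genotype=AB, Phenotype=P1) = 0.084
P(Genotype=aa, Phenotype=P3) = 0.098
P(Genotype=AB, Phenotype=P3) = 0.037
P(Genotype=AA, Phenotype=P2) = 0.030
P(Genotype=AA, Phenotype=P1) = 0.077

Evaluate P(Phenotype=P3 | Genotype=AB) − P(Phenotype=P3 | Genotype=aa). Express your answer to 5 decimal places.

-0.21698

P(Genotype=AB) = 0.084 + 0.040 + 0.037 + 0.102 = 0.263; P(Phenotype=P3 | Genotype=AB) = 0.037/0.263 = 0.140684.
P(Genotype=aa) = 0.055 + 0.032 + 0.098 + 0.089 = 0.274; P(Phenotype=P3 | Genotype=aa) = 0.098/0.274 = 0.357664.
Difference = -0.21698.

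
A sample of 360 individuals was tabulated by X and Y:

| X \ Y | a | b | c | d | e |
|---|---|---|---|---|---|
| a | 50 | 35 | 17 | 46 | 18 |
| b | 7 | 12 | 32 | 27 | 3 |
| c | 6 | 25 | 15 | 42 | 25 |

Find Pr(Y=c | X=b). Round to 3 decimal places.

Total with X=b: 7 + 12 + 32 + 27 + 3 = 81.
P(Y=c | X=b) = 32/81 = 0.395.

0.395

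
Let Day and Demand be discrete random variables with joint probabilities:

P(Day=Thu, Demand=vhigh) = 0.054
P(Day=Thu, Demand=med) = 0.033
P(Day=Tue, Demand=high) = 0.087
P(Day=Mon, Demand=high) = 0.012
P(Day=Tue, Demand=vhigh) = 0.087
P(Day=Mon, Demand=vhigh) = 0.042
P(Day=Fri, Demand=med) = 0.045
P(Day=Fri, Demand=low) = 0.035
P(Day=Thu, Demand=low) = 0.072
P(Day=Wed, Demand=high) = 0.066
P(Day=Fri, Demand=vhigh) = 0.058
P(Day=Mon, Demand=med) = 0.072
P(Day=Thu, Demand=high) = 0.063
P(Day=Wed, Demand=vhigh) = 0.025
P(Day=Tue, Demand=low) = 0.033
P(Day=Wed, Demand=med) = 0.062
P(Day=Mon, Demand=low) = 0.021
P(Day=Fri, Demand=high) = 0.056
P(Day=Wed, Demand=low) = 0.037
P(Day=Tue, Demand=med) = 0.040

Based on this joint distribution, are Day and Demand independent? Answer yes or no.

P(Day=Mon) = 0.147 and P(Demand=med) = 0.252, so their product is 0.03704, but P(Day=Mon, Demand=med) = 0.072. Since these differ, Day and Demand are not independent.

no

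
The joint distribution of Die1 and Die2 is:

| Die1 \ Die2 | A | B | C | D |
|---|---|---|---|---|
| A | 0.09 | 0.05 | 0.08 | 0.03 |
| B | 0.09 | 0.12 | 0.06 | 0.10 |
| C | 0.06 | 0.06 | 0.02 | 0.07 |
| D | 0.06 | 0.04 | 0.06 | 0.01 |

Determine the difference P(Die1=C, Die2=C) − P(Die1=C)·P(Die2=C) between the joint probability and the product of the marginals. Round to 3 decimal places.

P(Die1=C) = 0.06 + 0.06 + 0.02 + 0.07 = 0.21.
P(Die2=C) = 0.08 + 0.06 + 0.02 + 0.06 = 0.22.
P(Die1=C, Die2=C) − P(Die1=C)P(Die2=C) = 0.02 − 0.21×0.22 = -0.026.

-0.026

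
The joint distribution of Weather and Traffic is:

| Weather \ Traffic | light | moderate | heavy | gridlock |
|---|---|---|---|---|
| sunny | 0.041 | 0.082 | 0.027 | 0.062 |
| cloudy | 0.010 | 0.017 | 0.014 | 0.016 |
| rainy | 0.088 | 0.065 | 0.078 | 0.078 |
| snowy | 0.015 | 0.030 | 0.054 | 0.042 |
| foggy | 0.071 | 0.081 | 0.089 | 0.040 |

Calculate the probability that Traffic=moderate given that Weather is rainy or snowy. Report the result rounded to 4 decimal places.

P(Weather=rainy) = 0.088 + 0.065 + 0.078 + 0.078 = 0.309.
P(Weather=snowy) = 0.015 + 0.030 + 0.054 + 0.042 = 0.141.
P(Weather ∈ {rainy, snowy}) = 0.309 + 0.141 = 0.450; P(Traffic=moderate, Weather ∈ {rainy, snowy}) = 0.065 + 0.030 = 0.095.
P(Traffic=moderate | Weather ∈ {rainy, snowy}) = 0.095/0.450 = 0.2111.

0.2111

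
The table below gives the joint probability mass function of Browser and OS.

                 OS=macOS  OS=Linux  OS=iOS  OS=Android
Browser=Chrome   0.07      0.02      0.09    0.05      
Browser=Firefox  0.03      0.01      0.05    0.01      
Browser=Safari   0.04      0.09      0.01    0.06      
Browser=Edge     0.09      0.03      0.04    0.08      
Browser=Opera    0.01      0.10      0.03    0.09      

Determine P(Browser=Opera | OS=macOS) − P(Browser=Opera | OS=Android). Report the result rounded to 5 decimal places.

-0.26868

P(OS=macOS) = 0.07 + 0.03 + 0.04 + 0.09 + 0.01 = 0.24; P(Browser=Opera | OS=macOS) = 0.01/0.24 = 0.041667.
P(OS=Android) = 0.05 + 0.01 + 0.06 + 0.08 + 0.09 = 0.29; P(Browser=Opera | OS=Android) = 0.09/0.29 = 0.310345.
Difference = -0.26868.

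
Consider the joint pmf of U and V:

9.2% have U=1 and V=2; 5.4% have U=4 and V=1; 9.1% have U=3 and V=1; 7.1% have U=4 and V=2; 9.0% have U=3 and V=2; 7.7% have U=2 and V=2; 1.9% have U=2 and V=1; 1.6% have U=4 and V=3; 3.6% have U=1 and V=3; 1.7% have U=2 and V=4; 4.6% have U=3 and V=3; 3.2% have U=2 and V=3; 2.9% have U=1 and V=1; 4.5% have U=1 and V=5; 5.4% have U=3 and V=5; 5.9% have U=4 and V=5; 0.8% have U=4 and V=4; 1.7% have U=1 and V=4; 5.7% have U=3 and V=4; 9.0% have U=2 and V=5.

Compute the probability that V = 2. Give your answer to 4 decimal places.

P(V=2) = 0.092 + 0.077 + 0.090 + 0.071 = 0.330.

0.3300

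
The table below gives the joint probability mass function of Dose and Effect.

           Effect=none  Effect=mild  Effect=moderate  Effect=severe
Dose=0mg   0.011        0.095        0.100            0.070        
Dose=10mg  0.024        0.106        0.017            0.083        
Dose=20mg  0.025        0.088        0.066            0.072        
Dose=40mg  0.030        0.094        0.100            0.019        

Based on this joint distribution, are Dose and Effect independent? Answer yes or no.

no

P(Dose=10mg) = 0.230 and P(Effect=moderate) = 0.283, so their product is 0.06509, but P(Dose=10mg, Effect=moderate) = 0.017. Since these differ, Dose and Effect are not independent.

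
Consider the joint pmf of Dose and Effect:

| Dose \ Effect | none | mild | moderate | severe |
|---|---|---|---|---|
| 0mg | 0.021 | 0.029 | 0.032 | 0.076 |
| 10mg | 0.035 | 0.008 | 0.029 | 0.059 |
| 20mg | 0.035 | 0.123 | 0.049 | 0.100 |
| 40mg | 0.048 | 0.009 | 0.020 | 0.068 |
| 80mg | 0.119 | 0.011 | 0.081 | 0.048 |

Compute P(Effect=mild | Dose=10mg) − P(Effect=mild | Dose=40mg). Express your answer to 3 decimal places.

P(Dose=10mg) = 0.035 + 0.008 + 0.029 + 0.059 = 0.131; P(Effect=mild | Dose=10mg) = 0.008/0.131 = 0.0611.
P(Dose=40mg) = 0.048 + 0.009 + 0.020 + 0.068 = 0.145; P(Effect=mild | Dose=40mg) = 0.009/0.145 = 0.0621.
Difference = -0.001.

-0.001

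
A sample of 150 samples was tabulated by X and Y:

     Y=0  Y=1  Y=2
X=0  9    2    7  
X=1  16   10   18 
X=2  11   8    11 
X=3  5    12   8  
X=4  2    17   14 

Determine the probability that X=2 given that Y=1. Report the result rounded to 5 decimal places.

0.16327

Total with Y=1: 2 + 10 + 8 + 12 + 17 = 49.
P(X=2 | Y=1) = 8/49 = 0.16327.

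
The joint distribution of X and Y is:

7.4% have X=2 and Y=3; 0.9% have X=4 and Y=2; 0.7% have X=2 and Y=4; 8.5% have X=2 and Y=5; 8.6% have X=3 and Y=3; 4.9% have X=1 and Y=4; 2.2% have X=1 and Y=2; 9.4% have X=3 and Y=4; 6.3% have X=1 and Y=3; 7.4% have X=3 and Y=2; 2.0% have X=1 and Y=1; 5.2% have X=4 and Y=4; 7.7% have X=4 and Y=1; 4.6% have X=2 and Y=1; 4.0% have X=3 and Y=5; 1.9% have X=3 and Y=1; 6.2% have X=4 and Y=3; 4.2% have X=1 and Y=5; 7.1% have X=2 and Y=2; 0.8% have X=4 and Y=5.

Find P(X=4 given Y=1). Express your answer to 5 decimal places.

0.47531

P(Y=1) = 0.020 + 0.046 + 0.019 + 0.077 = 0.162.
P(X=4 | Y=1) = 0.077/0.162 = 0.47531.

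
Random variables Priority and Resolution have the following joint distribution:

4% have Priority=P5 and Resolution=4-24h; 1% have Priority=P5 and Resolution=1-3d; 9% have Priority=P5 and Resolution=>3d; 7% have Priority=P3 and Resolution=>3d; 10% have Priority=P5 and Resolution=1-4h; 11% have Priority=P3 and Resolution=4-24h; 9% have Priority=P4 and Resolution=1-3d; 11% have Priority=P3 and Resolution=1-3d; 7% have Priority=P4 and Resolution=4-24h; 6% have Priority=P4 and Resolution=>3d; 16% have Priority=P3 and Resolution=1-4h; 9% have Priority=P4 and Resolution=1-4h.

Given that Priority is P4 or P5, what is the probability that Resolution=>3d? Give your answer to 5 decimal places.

0.27273

P(Priority=P4) = 0.09 + 0.07 + 0.09 + 0.06 = 0.31.
P(Priority=P5) = 0.10 + 0.04 + 0.01 + 0.09 = 0.24.
P(Priority ∈ {P4, P5}) = 0.31 + 0.24 = 0.55; P(Resolution=>3d, Priority ∈ {P4, P5}) = 0.06 + 0.09 = 0.15.
P(Resolution=>3d | Priority ∈ {P4, P5}) = 0.15/0.55 = 0.27273.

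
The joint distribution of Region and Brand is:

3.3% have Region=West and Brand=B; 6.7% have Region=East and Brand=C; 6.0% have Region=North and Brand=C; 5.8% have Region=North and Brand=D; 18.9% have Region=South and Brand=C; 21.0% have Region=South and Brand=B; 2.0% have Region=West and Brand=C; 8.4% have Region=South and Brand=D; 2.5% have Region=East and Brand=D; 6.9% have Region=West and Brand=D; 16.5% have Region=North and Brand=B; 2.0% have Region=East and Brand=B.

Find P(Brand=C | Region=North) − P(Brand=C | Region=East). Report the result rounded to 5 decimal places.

-0.38620

P(Region=North) = 0.165 + 0.060 + 0.058 = 0.283; P(Brand=C | Region=North) = 0.060/0.283 = 0.212014.
P(Region=East) = 0.020 + 0.067 + 0.025 = 0.112; P(Brand=C | Region=East) = 0.067/0.112 = 0.598214.
Difference = -0.38620.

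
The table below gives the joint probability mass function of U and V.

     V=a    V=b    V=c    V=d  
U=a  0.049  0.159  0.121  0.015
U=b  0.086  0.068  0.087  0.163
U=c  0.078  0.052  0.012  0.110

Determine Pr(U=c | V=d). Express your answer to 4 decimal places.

P(V=d) = 0.015 + 0.163 + 0.110 = 0.288.
P(U=c | V=d) = 0.110/0.288 = 0.3819.

0.3819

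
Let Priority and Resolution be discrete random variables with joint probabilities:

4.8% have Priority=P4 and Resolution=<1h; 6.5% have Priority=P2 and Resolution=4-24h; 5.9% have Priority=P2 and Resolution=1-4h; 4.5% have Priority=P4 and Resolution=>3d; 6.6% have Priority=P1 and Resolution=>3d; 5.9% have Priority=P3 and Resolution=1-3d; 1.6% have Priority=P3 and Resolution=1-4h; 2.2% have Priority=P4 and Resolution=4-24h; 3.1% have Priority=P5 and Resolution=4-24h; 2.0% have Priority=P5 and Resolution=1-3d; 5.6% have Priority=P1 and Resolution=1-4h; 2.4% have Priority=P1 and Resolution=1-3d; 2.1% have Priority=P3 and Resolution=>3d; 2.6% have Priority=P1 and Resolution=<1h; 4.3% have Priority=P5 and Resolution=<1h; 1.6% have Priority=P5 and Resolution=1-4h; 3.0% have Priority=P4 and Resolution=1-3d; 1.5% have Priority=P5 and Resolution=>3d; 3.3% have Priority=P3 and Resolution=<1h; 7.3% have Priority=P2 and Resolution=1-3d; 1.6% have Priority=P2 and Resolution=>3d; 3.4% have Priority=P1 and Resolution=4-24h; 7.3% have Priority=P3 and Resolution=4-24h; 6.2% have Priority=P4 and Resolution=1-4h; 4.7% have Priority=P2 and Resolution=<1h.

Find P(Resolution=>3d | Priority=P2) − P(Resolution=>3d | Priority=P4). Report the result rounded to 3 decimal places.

P(Priority=P2) = 0.047 + 0.059 + 0.065 + 0.073 + 0.016 = 0.260; P(Resolution=>3d | Priority=P2) = 0.016/0.260 = 0.0615.
P(Priority=P4) = 0.048 + 0.062 + 0.022 + 0.030 + 0.045 = 0.207; P(Resolution=>3d | Priority=P4) = 0.045/0.207 = 0.2174.
Difference = -0.156.

-0.156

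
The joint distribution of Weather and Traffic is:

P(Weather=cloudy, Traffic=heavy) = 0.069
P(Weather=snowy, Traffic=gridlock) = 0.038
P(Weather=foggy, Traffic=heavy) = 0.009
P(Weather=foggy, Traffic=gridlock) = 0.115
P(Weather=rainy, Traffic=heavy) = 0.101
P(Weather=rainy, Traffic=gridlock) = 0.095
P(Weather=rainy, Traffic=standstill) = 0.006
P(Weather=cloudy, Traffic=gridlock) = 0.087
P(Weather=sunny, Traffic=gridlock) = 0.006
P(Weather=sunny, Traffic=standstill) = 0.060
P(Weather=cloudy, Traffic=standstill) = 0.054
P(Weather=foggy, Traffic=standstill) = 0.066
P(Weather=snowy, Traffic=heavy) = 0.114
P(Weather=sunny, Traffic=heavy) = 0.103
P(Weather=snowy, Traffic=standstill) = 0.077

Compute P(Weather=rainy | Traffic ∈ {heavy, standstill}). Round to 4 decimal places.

0.1624

P(Traffic=heavy) = 0.103 + 0.069 + 0.101 + 0.114 + 0.009 = 0.396.
P(Traffic=standstill) = 0.060 + 0.054 + 0.006 + 0.077 + 0.066 = 0.263.
P(Traffic ∈ {heavy, standstill}) = 0.396 + 0.263 = 0.659; P(Weather=rainy, Traffic ∈ {heavy, standstill}) = 0.101 + 0.006 = 0.107.
P(Weather=rainy | Traffic ∈ {heavy, standstill}) = 0.107/0.659 = 0.1624.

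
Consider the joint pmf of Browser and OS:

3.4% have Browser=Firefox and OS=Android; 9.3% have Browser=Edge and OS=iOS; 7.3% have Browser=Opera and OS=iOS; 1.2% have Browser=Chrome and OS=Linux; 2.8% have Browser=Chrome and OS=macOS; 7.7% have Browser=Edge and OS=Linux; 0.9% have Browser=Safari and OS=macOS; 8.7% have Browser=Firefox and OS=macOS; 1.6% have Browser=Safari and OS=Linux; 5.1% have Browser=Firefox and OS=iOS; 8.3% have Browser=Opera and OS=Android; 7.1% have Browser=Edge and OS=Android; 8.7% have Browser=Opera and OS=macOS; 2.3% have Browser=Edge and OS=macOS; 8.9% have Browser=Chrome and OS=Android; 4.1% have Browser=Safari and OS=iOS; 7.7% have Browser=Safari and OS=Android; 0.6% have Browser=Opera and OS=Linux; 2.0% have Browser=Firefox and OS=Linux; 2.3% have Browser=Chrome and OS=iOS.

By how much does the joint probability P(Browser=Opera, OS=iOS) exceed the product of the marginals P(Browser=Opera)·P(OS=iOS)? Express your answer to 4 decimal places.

0.0030

P(Browser=Opera) = 0.087 + 0.006 + 0.073 + 0.083 = 0.249.
P(OS=iOS) = 0.023 + 0.051 + 0.041 + 0.093 + 0.073 = 0.281.
P(Browser=Opera, OS=iOS) − P(Browser=Opera)P(OS=iOS) = 0.073 − 0.249×0.281 = 0.0030.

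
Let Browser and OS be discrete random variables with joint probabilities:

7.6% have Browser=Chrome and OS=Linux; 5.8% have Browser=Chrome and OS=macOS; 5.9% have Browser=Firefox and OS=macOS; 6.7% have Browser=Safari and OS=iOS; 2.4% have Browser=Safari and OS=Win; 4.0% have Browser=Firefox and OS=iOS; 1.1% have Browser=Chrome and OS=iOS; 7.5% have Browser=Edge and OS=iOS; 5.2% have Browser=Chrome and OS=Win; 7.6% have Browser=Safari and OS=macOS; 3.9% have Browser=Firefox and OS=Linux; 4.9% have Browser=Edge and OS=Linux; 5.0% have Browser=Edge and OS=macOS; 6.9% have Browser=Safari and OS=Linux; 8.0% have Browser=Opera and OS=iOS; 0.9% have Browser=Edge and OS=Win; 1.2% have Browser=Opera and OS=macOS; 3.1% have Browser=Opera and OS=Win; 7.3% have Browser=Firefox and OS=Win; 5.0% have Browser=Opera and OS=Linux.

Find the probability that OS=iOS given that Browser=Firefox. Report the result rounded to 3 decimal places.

P(Browser=Firefox) = 0.073 + 0.059 + 0.039 + 0.040 = 0.211.
P(OS=iOS | Browser=Firefox) = 0.040/0.211 = 0.190.

0.190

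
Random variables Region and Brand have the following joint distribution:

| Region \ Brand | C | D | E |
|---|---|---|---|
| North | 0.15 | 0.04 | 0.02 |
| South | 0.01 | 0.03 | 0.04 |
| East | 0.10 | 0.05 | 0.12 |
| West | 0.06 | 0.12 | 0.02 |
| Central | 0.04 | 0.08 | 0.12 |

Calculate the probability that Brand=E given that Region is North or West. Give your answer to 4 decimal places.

P(Region=North) = 0.15 + 0.04 + 0.02 = 0.21.
P(Region=West) = 0.06 + 0.12 + 0.02 = 0.20.
P(Region ∈ {North, West}) = 0.21 + 0.20 = 0.41; P(Brand=E, Region ∈ {North, West}) = 0.02 + 0.02 = 0.04.
P(Brand=E | Region ∈ {North, West}) = 0.04/0.41 = 0.0976.

0.0976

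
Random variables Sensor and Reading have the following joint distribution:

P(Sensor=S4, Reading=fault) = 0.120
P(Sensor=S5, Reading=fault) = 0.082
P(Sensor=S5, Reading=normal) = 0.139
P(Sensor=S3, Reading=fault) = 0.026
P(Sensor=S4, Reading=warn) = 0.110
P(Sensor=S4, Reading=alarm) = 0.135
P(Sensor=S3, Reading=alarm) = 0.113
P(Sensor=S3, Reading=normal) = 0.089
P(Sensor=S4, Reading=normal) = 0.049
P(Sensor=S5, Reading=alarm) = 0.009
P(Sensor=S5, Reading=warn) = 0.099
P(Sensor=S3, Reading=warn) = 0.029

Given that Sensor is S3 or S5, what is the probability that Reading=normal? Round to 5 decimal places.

0.38908

P(Sensor=S3) = 0.089 + 0.029 + 0.113 + 0.026 = 0.257.
P(Sensor=S5) = 0.139 + 0.099 + 0.009 + 0.082 = 0.329.
P(Sensor ∈ {S3, S5}) = 0.257 + 0.329 = 0.586; P(Reading=normal, Sensor ∈ {S3, S5}) = 0.089 + 0.139 = 0.228.
P(Reading=normal | Sensor ∈ {S3, S5}) = 0.228/0.586 = 0.38908.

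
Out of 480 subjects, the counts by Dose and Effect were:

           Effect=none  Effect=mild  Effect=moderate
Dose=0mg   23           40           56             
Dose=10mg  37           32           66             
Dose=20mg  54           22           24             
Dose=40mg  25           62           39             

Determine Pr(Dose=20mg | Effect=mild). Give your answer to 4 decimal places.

0.1410

Total with Effect=mild: 40 + 32 + 22 + 62 = 156.
P(Dose=20mg | Effect=mild) = 22/156 = 0.1410.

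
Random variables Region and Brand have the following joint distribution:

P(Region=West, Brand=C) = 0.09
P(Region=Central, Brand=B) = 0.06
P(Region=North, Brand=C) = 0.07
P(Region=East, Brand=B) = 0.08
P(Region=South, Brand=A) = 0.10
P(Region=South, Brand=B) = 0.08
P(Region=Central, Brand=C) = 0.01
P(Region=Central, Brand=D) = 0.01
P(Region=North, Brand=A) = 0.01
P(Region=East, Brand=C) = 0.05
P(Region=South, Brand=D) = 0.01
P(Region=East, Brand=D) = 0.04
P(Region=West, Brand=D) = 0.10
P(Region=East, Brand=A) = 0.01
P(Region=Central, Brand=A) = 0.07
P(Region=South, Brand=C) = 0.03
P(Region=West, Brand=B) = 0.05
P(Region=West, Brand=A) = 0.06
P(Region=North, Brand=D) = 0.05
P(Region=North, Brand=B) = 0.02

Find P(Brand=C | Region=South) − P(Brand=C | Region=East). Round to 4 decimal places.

P(Region=South) = 0.10 + 0.08 + 0.03 + 0.01 = 0.22; P(Brand=C | Region=South) = 0.03/0.22 = 0.13636.
P(Region=East) = 0.01 + 0.08 + 0.05 + 0.04 = 0.18; P(Brand=C | Region=East) = 0.05/0.18 = 0.27778.
Difference = -0.1414.

-0.1414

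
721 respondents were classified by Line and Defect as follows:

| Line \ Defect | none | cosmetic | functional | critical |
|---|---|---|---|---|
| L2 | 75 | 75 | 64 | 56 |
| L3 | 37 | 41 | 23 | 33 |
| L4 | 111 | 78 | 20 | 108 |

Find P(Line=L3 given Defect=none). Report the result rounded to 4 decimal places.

Total with Defect=none: 75 + 37 + 111 = 223.
P(Line=L3 | Defect=none) = 37/223 = 0.1659.

0.1659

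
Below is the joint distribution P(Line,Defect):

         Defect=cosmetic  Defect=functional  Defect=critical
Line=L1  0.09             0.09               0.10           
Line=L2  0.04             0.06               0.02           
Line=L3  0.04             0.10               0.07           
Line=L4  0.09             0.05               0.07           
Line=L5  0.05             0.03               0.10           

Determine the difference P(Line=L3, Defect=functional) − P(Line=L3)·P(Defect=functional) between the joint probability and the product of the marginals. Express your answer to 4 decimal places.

P(Line=L3) = 0.04 + 0.10 + 0.07 = 0.21.
P(Defect=functional) = 0.09 + 0.06 + 0.10 + 0.05 + 0.03 = 0.33.
P(Line=L3, Defect=functional) − P(Line=L3)P(Defect=functional) = 0.10 − 0.21×0.33 = 0.0307.

0.0307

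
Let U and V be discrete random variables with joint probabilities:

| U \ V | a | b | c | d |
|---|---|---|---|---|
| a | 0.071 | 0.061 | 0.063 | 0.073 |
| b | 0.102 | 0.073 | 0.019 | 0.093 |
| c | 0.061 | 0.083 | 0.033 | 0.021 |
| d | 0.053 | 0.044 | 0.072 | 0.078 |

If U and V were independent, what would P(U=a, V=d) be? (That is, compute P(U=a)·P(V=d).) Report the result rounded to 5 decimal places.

0.07102

P(U=a) = 0.071 + 0.061 + 0.063 + 0.073 = 0.268.
P(V=d) = 0.073 + 0.093 + 0.021 + 0.078 = 0.265.
Product: 0.268 × 0.265 = 0.07102.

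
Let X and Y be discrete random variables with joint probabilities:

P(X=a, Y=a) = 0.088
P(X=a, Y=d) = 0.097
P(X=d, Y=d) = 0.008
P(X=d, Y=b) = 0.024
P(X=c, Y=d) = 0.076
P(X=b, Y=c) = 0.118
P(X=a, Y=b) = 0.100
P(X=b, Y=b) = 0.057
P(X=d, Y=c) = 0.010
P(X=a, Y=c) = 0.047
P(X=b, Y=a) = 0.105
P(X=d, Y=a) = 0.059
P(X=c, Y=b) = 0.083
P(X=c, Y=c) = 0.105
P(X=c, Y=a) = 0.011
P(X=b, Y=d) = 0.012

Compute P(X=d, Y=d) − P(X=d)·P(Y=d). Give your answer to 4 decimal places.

P(X=d) = 0.059 + 0.024 + 0.010 + 0.008 = 0.101.
P(Y=d) = 0.097 + 0.012 + 0.076 + 0.008 = 0.193.
P(X=d, Y=d) − P(X=d)P(Y=d) = 0.008 − 0.101×0.193 = -0.0115.

-0.0115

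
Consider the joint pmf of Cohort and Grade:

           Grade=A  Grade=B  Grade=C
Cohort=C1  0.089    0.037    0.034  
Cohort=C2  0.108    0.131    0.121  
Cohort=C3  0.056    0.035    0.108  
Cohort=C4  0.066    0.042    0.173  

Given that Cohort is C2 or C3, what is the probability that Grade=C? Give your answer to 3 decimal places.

P(Cohort=C2) = 0.108 + 0.131 + 0.121 = 0.360.
P(Cohort=C3) = 0.056 + 0.035 + 0.108 = 0.199.
P(Cohort ∈ {C2, C3}) = 0.360 + 0.199 = 0.559; P(Grade=C, Cohort ∈ {C2, C3}) = 0.121 + 0.108 = 0.229.
P(Grade=C | Cohort ∈ {C2, C3}) = 0.229/0.559 = 0.410.

0.410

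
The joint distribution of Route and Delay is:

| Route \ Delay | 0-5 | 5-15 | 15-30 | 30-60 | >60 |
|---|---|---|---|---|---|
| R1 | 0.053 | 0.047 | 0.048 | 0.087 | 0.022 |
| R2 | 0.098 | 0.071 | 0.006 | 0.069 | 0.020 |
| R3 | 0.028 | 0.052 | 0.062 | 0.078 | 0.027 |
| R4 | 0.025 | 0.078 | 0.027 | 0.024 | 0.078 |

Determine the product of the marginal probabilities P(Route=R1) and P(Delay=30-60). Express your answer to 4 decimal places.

P(Route=R1) = 0.053 + 0.047 + 0.048 + 0.087 + 0.022 = 0.257.
P(Delay=30-60) = 0.087 + 0.069 + 0.078 + 0.024 = 0.258.
Product: 0.257 × 0.258 = 0.0663.

0.0663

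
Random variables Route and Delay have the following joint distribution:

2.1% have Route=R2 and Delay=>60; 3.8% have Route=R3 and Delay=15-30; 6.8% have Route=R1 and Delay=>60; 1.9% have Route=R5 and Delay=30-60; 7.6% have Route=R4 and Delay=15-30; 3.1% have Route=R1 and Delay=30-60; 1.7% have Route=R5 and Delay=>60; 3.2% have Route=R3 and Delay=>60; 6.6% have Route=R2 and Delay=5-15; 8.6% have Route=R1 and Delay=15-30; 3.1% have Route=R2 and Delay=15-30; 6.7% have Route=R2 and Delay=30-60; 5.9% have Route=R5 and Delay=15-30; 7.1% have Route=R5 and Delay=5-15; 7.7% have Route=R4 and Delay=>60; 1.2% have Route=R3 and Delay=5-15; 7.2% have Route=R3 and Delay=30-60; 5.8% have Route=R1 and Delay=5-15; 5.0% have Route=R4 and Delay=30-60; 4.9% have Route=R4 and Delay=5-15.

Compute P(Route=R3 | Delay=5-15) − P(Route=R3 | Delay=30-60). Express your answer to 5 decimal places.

P(Delay=5-15) = 0.058 + 0.066 + 0.012 + 0.049 + 0.071 = 0.256; P(Route=R3 | Delay=5-15) = 0.012/0.256 = 0.046875.
P(Delay=30-60) = 0.031 + 0.067 + 0.072 + 0.050 + 0.019 = 0.239; P(Route=R3 | Delay=30-60) = 0.072/0.239 = 0.301255.
Difference = -0.25438.

-0.25438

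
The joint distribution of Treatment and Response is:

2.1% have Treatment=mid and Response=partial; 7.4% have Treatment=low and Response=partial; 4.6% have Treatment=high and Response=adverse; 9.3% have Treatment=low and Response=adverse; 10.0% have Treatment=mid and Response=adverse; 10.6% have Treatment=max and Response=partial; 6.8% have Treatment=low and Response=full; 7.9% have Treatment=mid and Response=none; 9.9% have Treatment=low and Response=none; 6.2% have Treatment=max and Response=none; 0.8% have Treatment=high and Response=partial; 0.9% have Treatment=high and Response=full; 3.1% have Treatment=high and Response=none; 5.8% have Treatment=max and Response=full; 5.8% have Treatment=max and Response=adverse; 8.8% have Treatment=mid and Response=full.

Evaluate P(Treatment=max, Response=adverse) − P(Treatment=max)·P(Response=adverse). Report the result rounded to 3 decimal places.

P(Treatment=max) = 0.062 + 0.106 + 0.058 + 0.058 = 0.284.
P(Response=adverse) = 0.093 + 0.100 + 0.046 + 0.058 = 0.297.
P(Treatment=max, Response=adverse) − P(Treatment=max)P(Response=adverse) = 0.058 − 0.284×0.297 = -0.026.

-0.026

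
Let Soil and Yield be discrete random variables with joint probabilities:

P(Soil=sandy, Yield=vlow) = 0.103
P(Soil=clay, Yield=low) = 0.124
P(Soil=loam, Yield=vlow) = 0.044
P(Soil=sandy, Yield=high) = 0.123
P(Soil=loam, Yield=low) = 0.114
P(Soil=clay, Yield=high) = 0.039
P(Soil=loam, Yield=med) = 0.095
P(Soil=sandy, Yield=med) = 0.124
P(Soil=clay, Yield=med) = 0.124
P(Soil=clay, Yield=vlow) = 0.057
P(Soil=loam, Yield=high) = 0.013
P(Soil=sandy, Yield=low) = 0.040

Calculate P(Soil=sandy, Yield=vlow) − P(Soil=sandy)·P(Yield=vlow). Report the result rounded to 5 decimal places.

0.02344

P(Soil=sandy) = 0.103 + 0.040 + 0.124 + 0.123 = 0.390.
P(Yield=vlow) = 0.103 + 0.044 + 0.057 = 0.204.
P(Soil=sandy, Yield=vlow) − P(Soil=sandy)P(Yield=vlow) = 0.103 − 0.390×0.204 = 0.02344.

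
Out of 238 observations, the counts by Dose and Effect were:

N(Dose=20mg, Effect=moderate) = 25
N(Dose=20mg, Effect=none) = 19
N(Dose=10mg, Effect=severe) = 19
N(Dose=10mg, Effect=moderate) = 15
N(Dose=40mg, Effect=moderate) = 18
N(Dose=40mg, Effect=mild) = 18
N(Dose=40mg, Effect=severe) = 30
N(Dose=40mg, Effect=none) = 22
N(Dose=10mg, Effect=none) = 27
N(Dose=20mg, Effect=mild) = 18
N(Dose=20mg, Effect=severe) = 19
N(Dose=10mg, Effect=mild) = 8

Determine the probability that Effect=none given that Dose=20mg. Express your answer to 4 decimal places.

Total with Dose=20mg: 19 + 18 + 25 + 19 = 81.
P(Effect=none | Dose=20mg) = 19/81 = 0.2346.

0.2346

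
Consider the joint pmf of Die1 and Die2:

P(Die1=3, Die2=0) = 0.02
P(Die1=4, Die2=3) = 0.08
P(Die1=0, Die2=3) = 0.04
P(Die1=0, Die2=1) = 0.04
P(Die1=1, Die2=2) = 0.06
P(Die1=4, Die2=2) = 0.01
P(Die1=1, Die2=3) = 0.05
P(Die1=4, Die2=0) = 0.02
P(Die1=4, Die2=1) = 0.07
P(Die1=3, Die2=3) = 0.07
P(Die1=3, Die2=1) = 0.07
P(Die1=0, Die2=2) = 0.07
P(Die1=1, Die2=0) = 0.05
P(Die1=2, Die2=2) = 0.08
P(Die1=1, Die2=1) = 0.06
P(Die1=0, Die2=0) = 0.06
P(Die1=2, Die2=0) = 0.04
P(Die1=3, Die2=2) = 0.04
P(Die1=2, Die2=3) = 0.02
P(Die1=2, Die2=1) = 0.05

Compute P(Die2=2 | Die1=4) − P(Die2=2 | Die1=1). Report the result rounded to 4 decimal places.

-0.2172

P(Die1=4) = 0.02 + 0.07 + 0.01 + 0.08 = 0.18; P(Die2=2 | Die1=4) = 0.01/0.18 = 0.05556.
P(Die1=1) = 0.05 + 0.06 + 0.06 + 0.05 = 0.22; P(Die2=2 | Die1=1) = 0.06/0.22 = 0.27273.
Difference = -0.2172.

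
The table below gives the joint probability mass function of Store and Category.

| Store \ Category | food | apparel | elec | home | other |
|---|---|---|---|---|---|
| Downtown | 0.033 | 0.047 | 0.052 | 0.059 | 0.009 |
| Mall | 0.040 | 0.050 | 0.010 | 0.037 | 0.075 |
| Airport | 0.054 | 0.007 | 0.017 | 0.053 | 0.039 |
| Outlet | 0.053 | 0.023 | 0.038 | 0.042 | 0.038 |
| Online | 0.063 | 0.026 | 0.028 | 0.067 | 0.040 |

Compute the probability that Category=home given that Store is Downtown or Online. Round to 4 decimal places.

P(Store=Downtown) = 0.033 + 0.047 + 0.052 + 0.059 + 0.009 = 0.200.
P(Store=Online) = 0.063 + 0.026 + 0.028 + 0.067 + 0.040 = 0.224.
P(Store ∈ {Downtown, Online}) = 0.200 + 0.224 = 0.424; P(Category=home, Store ∈ {Downtown, Online}) = 0.059 + 0.067 = 0.126.
P(Category=home | Store ∈ {Downtown, Online}) = 0.126/0.424 = 0.2972.

0.2972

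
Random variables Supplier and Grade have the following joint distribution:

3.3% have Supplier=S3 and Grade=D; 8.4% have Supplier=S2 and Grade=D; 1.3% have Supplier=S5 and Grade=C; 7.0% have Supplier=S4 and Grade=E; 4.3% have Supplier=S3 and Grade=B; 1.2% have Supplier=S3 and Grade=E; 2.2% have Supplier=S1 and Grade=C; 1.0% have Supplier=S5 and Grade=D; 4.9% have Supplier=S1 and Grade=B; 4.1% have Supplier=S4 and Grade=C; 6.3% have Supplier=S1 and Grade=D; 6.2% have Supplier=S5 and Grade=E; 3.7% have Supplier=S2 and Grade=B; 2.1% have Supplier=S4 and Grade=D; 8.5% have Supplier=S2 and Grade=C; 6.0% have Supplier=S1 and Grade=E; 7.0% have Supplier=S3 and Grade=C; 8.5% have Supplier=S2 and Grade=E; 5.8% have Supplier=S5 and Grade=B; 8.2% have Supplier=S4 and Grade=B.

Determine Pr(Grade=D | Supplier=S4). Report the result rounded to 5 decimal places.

0.09813

P(Supplier=S4) = 0.082 + 0.041 + 0.021 + 0.070 = 0.214.
P(Grade=D | Supplier=S4) = 0.021/0.214 = 0.09813.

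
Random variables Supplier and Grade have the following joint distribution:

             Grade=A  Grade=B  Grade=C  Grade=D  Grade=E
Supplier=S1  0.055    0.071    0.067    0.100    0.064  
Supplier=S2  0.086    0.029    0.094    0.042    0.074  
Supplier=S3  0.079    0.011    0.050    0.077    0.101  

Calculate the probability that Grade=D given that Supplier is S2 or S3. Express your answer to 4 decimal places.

P(Supplier=S2) = 0.086 + 0.029 + 0.094 + 0.042 + 0.074 = 0.325.
P(Supplier=S3) = 0.079 + 0.011 + 0.050 + 0.077 + 0.101 = 0.318.
P(Supplier ∈ {S2, S3}) = 0.325 + 0.318 = 0.643; P(Grade=D, Supplier ∈ {S2, S3}) = 0.042 + 0.077 = 0.119.
P(Grade=D | Supplier ∈ {S2, S3}) = 0.119/0.643 = 0.1851.

0.1851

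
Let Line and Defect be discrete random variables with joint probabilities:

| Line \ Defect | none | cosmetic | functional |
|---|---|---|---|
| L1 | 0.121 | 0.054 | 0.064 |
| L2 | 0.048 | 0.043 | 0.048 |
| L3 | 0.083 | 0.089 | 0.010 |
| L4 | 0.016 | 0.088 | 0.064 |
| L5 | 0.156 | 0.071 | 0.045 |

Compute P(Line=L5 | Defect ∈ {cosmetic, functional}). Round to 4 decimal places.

0.2014

P(Defect=cosmetic) = 0.054 + 0.043 + 0.089 + 0.088 + 0.071 = 0.345.
P(Defect=functional) = 0.064 + 0.048 + 0.010 + 0.064 + 0.045 = 0.231.
P(Defect ∈ {cosmetic, functional}) = 0.345 + 0.231 = 0.576; P(Line=L5, Defect ∈ {cosmetic, functional}) = 0.071 + 0.045 = 0.116.
P(Line=L5 | Defect ∈ {cosmetic, functional}) = 0.116/0.576 = 0.2014.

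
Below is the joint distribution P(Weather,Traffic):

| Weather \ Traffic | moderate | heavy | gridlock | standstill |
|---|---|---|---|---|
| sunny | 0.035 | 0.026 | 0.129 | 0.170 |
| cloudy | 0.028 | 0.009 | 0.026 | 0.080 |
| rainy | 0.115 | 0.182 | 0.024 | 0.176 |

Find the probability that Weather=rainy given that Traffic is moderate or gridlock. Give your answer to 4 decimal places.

0.3894

P(Traffic=moderate) = 0.035 + 0.028 + 0.115 = 0.178.
P(Traffic=gridlock) = 0.129 + 0.026 + 0.024 = 0.179.
P(Traffic ∈ {moderate, gridlock}) = 0.178 + 0.179 = 0.357; P(Weather=rainy, Traffic ∈ {moderate, gridlock}) = 0.115 + 0.024 = 0.139.
P(Weather=rainy | Traffic ∈ {moderate, gridlock}) = 0.139/0.357 = 0.3894.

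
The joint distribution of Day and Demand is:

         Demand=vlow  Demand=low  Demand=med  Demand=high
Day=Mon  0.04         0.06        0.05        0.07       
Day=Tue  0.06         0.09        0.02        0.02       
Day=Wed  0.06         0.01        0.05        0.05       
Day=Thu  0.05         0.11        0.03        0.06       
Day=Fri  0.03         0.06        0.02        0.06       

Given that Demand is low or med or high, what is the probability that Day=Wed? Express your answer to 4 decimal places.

P(Demand=low) = 0.06 + 0.09 + 0.01 + 0.11 + 0.06 = 0.33.
P(Demand=med) = 0.05 + 0.02 + 0.05 + 0.03 + 0.02 = 0.17.
P(Demand=high) = 0.07 + 0.02 + 0.05 + 0.06 + 0.06 = 0.26.
P(Demand ∈ {low, med, high}) = 0.33 + 0.17 + 0.26 = 0.76; P(Day=Wed, Demand ∈ {low, med, high}) = 0.01 + 0.05 + 0.05 = 0.11.
P(Day=Wed | Demand ∈ {low, med, high}) = 0.11/0.76 = 0.1447.

0.1447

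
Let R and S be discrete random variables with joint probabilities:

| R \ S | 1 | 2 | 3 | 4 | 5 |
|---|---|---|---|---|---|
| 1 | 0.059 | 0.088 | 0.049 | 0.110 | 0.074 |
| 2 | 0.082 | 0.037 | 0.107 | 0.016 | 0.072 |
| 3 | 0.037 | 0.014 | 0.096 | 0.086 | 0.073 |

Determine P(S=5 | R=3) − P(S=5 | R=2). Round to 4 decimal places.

0.0093

P(R=3) = 0.037 + 0.014 + 0.096 + 0.086 + 0.073 = 0.306; P(S=5 | R=3) = 0.073/0.306 = 0.23856.
P(R=2) = 0.082 + 0.037 + 0.107 + 0.016 + 0.072 = 0.314; P(S=5 | R=2) = 0.072/0.314 = 0.22930.
Difference = 0.0093.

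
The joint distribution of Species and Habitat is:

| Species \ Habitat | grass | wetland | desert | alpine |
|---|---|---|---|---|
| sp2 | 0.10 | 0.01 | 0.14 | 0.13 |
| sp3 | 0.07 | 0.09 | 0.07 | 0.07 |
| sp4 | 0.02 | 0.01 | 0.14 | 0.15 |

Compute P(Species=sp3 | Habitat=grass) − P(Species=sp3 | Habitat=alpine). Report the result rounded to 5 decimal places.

0.16842

P(Habitat=grass) = 0.10 + 0.07 + 0.02 = 0.19; P(Species=sp3 | Habitat=grass) = 0.07/0.19 = 0.368421.
P(Habitat=alpine) = 0.13 + 0.07 + 0.15 = 0.35; P(Species=sp3 | Habitat=alpine) = 0.07/0.35 = 0.200000.
Difference = 0.16842.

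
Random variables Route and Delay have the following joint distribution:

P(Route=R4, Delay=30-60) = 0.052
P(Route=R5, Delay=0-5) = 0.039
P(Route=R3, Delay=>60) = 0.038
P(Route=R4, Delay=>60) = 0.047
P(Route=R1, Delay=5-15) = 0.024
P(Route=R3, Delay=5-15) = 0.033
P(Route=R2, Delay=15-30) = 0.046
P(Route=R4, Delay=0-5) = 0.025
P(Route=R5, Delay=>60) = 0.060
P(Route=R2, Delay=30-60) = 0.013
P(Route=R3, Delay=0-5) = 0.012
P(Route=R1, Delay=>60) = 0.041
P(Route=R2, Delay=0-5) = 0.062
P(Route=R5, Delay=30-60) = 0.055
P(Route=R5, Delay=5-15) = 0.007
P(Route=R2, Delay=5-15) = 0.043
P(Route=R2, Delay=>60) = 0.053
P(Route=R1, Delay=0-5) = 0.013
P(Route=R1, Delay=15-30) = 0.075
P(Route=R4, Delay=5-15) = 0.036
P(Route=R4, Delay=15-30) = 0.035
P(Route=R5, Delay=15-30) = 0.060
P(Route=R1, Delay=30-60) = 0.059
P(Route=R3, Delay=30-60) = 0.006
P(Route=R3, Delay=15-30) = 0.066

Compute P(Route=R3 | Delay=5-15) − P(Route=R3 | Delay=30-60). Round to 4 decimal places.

P(Delay=5-15) = 0.024 + 0.043 + 0.033 + 0.036 + 0.007 = 0.143; P(Route=R3 | Delay=5-15) = 0.033/0.143 = 0.23077.
P(Delay=30-60) = 0.059 + 0.013 + 0.006 + 0.052 + 0.055 = 0.185; P(Route=R3 | Delay=30-60) = 0.006/0.185 = 0.03243.
Difference = 0.1983.

0.1983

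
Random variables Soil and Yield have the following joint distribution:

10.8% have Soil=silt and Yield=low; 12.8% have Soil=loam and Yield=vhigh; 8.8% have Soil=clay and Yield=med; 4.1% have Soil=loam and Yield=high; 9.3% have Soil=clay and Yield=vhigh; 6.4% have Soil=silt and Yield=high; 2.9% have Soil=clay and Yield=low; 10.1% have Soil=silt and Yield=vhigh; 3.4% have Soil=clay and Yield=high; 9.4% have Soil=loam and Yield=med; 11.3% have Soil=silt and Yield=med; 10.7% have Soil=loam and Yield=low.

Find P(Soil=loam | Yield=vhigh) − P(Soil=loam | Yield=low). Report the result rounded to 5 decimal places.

-0.04101

P(Yield=vhigh) = 0.128 + 0.093 + 0.101 = 0.322; P(Soil=loam | Yield=vhigh) = 0.128/0.322 = 0.397516.
P(Yield=low) = 0.107 + 0.029 + 0.108 = 0.244; P(Soil=loam | Yield=low) = 0.107/0.244 = 0.438525.
Difference = -0.04101.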